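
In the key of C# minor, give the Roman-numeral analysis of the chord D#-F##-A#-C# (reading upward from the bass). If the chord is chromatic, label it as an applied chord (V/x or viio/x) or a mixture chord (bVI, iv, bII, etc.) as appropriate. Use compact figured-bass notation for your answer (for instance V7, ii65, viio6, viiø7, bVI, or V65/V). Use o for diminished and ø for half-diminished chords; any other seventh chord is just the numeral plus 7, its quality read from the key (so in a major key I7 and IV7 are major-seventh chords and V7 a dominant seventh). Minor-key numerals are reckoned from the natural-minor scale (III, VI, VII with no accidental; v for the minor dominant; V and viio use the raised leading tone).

Stacked in thirds the chord is D#-F##-A#-C#: a dominant seventh chord on D#.
D# is not a diatonic chord root with this quality in C# minor, but it lies a perfect fifth above G# (V), so the chord functions as an applied dominant of V.

V7/V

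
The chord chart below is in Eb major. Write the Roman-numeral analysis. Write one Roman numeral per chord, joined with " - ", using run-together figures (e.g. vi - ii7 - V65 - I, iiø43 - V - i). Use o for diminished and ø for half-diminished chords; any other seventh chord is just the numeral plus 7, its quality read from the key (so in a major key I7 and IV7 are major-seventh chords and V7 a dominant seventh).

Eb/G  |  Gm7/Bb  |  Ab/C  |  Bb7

Eb/G has root Eb, degree 1 in Eb major, so I6.
Gm7/Bb: root G is the mediant; minor seventh chord there is iii65.
Ab/C has root Ab, degree 4 in Eb major, so IV6.
Bb7: root Bb is the dominant; dominant seventh chord there is V7.

I6 - iii65 - IV6 - V7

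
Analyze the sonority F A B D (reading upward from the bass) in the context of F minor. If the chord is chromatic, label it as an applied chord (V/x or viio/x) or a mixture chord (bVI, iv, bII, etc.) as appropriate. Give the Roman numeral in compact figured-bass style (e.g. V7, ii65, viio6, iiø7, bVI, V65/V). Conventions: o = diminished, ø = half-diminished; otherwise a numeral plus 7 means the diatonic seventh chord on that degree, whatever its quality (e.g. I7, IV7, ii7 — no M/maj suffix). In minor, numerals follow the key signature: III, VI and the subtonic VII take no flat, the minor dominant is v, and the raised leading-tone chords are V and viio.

viiø43/V

The pitches B-D-F-A form a half-diminished seventh chord rooted on B.
B sits a half step below C (V in F minor); a diminished chord there is the applied leading-tone chord of V.
With F in the bass the chord is in second inversion, so the figured bass is 43.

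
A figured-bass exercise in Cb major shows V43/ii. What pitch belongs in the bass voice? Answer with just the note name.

The applied chord V43/ii is rooted on Ab: Ab-C-Eb-Gb.
The figure 43 means second inversion — the fifth is in the bass.

Eb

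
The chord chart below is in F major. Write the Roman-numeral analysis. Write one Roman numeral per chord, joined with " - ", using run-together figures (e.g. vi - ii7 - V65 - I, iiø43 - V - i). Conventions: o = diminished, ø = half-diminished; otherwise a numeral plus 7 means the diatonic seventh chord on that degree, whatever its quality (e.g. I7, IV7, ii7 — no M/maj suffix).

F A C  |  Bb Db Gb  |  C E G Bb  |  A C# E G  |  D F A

I - bII6 - V7 - V7/vi - vi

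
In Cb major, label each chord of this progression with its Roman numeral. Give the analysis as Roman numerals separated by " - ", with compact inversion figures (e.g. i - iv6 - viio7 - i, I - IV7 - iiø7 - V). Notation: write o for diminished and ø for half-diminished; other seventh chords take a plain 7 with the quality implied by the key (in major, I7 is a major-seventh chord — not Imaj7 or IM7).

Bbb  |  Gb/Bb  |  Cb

bVII - V6 - I

Bbb: Bbb with this quality isn't in the key; it's bVII, borrowed from the parallel minor.
Gb/Bb: root Gb is the dominant; major triad there is V6.
Cb has root Cb, degree 1 in Cb major, so I.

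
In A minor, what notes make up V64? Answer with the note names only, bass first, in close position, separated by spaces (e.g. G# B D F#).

In A minor, scale degree 5 is E. The dominant is major (leading tone raised), so V is a major triad.
Stacking thirds from E gives E-G#-B.
The figured bass 64 indicates second inversion, placing the fifth (B) in the bass: B-E-G#.

B E G#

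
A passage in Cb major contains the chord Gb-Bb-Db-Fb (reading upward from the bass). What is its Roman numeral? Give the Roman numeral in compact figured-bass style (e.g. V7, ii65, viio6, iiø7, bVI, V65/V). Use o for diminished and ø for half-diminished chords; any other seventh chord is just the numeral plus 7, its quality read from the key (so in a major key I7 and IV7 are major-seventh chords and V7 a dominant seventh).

Stacked in thirds the chord is Gb-Bb-Db-Fb: a dominant seventh chord on Gb.
In Cb major, Gb is the dominant; the diatonic dominant seventh chord there is V7.

V7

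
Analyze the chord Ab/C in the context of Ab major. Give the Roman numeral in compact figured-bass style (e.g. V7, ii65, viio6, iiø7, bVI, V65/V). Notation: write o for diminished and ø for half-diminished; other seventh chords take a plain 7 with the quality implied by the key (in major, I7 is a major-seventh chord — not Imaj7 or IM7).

I6

Stacked in thirds the chord is Ab-C-Eb: a major triad on Ab.
Ab is scale degree 1 in Ab major, and a major triad on that degree is written I.
With C in the bass the chord is in first inversion, so the figured bass is 6.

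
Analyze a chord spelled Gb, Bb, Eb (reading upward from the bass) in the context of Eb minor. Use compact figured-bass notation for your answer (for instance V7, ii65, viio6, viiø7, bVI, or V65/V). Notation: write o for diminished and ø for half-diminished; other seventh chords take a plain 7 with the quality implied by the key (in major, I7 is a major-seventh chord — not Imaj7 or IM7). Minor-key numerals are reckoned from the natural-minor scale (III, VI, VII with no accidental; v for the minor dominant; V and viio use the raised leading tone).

The pitches Eb-Gb-Bb form a minor triad rooted on Eb.
Eb is scale degree 1 in Eb minor, and a minor triad on that degree is written i.
With Gb in the bass the chord is in first inversion, so the figured bass is 6.

i6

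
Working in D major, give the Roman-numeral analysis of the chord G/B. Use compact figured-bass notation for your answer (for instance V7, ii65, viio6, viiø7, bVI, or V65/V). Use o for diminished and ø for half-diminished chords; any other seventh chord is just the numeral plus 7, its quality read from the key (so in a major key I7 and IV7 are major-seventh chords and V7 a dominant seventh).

IV6

Stacked in thirds the chord is G-B-D: a major triad on G.
In D major, G is the subdominant; the diatonic major triad there is IV.
With B in the bass the chord is in first inversion, so the figured bass is 6.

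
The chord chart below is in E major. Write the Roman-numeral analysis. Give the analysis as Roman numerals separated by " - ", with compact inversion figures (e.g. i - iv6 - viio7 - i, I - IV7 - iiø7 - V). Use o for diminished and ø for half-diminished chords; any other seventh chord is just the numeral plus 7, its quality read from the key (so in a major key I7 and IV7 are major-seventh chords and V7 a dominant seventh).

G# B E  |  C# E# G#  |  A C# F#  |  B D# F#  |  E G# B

I6 - V/ii - ii6 - V - I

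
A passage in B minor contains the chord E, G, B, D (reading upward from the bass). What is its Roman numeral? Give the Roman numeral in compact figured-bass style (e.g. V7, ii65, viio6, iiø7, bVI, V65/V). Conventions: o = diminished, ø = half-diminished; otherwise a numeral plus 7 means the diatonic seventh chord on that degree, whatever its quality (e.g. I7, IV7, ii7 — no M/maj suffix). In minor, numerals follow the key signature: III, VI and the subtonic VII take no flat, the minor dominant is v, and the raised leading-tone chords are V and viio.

iv7

Stacked in thirds the chord is E-G-B-D: a minor seventh chord on E.
E is scale degree 4 in B minor, and a minor seventh chord on that degree is written iv7.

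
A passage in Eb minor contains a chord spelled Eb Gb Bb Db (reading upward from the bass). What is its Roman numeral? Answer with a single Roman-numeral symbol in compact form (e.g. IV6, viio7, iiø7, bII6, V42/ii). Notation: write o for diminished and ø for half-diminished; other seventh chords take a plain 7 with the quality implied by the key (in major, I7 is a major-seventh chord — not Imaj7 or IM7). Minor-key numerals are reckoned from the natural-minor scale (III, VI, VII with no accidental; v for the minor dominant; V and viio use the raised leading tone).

i7

Stacked in thirds the chord is Eb-Gb-Bb-Db: a minor seventh chord on Eb.
Eb is scale degree 1 in Eb minor, and a minor seventh chord on that degree is written i7.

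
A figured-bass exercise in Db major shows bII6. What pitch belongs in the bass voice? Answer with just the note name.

bII in Db major has root Ebb; the chord is Ebb-Gb-Bbb.
The figure 6 means first inversion — the third is in the bass.

Gb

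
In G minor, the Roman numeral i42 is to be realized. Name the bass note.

F

i in G minor has root G; the chord is G-Bb-D-F.
The figure 42 means third inversion — the seventh is in the bass.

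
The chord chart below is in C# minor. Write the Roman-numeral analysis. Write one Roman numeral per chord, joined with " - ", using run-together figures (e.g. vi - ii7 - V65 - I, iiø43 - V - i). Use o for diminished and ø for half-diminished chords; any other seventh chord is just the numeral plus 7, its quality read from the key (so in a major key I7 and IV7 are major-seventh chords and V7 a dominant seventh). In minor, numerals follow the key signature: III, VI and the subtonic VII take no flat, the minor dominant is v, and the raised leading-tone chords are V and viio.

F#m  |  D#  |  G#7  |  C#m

iv - V/V - V7 - i

F#m: root F# is the subdominant; minor triad there is iv.
D#: chromatic; D# is V of V, so V/V.
G#7 has root G#, degree 5 in C# minor, so V7.
C#m: minor triad on C# = scale degree 1 → i.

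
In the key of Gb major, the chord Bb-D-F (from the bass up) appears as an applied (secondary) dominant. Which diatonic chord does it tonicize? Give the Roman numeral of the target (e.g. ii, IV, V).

The chord is a major triad on Bb.
A dominant resolves down a perfect fifth: Bb → Eb. In Gb major, Eb is scale degree 6, i.e. vi.

vi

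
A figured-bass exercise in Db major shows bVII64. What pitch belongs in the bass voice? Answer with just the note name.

Gb

bVII in Db major has root Cb; the chord is Cb-Eb-Gb.
The figure 64 means second inversion — the fifth is in the bass.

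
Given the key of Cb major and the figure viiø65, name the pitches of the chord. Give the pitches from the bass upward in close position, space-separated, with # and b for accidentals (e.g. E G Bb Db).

The numeral's case and figure indicate a half-diminished seventh chord. In Cb major its root, scale degree 7, is Bb.
That chord is spelled Bb-Db-Fb-Ab.
With the 65 figure the chord is in first inversion; from the bass Db upward in close position it reads Db-Fb-Ab-Bb.

Db Fb Ab Bb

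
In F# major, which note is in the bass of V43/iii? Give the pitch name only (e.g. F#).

The applied chord V43/iii is rooted on E#: E#-G##-B#-D#.
The figure 43 means second inversion — the fifth is in the bass.

B#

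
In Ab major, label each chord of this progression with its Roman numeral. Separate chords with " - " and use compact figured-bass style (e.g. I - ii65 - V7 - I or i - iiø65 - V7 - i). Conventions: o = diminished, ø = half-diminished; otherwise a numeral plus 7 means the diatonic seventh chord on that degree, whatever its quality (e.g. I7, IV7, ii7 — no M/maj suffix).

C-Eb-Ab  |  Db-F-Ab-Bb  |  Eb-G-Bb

C-Eb-Ab: root Ab is the tonic; major triad there is I6.
Db-F-Ab-Bb: minor seventh chord on Bb = scale degree 2 → ii65.
Eb-G-Bb has root Eb, degree 5 in Ab major, so V.

I6 - ii65 - V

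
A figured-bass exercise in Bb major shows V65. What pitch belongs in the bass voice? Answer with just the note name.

A

V in Bb major has root F; the chord is F-A-C-Eb.
The figure 65 means first inversion — the third is in the bass.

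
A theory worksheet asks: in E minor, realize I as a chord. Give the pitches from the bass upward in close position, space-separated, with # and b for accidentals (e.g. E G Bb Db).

I is the major tonic (Picardy third), borrowed from the parallel major. In E minor that root is E.
So the chord is E-G#-B, a major triad.

E G# B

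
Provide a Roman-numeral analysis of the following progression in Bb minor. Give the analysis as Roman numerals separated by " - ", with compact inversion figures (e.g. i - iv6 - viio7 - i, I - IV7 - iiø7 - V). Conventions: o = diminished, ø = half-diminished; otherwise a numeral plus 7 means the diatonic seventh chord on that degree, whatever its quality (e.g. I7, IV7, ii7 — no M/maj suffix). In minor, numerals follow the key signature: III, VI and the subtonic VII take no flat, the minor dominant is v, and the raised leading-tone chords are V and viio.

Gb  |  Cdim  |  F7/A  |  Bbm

VI - iio - V65 - i

Gb: root Gb is the submediant; major triad there is VI.
Cdim has root C, degree 2 in Bb minor, so iio.
F7/A: dominant seventh chord on F = scale degree 5 → V65.
Bbm has root Bb, degree 1 in Bb minor, so i.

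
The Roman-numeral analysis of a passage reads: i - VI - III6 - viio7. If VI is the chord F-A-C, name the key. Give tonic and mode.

VI is given as F-A-C — a major triad with root F.
VI on F implies F is the submediant; that puts the tonic at A, and the uppercase numeral fits minor mode.

A minor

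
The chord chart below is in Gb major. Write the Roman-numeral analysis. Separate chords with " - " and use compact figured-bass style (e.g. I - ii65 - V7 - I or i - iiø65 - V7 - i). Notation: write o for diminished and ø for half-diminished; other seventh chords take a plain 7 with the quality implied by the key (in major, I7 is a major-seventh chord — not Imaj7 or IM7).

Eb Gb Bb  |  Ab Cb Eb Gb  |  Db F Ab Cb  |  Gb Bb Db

vi - ii7 - V7 - I

Eb-Gb-Bb: minor triad on Eb = scale degree 6 → vi.
Ab-Cb-Eb-Gb: minor seventh chord on Ab = scale degree 2 → ii7.
Db-F-Ab-Cb: dominant seventh chord on Db = scale degree 5 → V7.
Gb-Bb-Db: major triad on Gb = scale degree 1 → I.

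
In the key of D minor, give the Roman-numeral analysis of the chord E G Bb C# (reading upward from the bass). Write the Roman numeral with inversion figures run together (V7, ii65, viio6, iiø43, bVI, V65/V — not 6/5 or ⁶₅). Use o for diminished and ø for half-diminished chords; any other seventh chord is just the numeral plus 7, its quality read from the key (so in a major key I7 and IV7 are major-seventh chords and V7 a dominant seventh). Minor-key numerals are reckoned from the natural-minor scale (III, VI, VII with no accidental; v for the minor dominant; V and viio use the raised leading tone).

viio65

The pitches C#-E-G-Bb form a fully diminished seventh chord rooted on C#.
C# is scale degree 7 in D minor, and a fully diminished seventh chord on that degree is written viio7.
With E in the bass the chord is in first inversion, so the figured bass is 65.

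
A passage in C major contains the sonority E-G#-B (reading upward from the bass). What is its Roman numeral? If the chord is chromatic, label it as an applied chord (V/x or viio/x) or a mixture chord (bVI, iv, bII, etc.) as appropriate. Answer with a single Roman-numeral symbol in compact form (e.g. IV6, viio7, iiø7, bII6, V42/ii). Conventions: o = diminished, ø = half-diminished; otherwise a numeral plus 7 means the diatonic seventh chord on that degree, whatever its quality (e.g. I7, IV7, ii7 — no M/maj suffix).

V/vi

Stacked in thirds the chord is E-G#-B: a major triad on E.
E is not a diatonic chord root with this quality in C major, but it lies a perfect fifth above A (vi), so the chord functions as an applied dominant of vi.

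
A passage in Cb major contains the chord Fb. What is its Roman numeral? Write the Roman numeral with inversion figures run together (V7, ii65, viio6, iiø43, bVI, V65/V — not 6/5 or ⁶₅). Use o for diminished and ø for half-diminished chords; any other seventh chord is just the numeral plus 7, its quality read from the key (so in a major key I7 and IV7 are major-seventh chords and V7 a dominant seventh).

Stacked in thirds the chord is Fb-Ab-Cb: a major triad on Fb.
In Cb major, Fb is the subdominant; the diatonic major triad there is IV.

IV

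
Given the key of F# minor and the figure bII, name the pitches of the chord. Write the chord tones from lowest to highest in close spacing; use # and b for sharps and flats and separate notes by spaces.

G B D

bII is the Neapolitan chord — a major triad on the lowered second degree. In F# minor that root is G.
So the chord is G-B-D.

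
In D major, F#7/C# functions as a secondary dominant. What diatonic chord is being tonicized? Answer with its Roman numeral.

The chord is a dominant seventh chord on F#.
A dominant resolves down a perfect fifth: F# → B. In D major, B is scale degree 6, i.e. vi.

vi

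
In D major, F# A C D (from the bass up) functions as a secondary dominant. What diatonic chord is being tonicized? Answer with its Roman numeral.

IV

The chord is a dominant seventh chord on D.
A dominant resolves down a perfect fifth: D → G. In D major, G is scale degree 4, i.e. IV.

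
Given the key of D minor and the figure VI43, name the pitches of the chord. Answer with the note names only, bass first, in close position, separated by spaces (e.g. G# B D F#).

In D minor, scale degree 6 is Bb, and the diatonic chord built there is a major seventh chord.
Stacking thirds from Bb gives Bb-D-F-A.
The figured bass 43 indicates second inversion, placing the fifth (F) in the bass: F-A-Bb-D.

F A Bb D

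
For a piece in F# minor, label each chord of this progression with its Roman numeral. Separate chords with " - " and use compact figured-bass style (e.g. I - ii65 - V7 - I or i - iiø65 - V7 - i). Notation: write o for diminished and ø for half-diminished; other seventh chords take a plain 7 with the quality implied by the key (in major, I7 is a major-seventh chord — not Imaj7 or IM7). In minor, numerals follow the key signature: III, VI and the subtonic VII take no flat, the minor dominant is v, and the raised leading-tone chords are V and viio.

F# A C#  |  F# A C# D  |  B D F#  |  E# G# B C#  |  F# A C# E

F#-A-C# has root F#, degree 1 in F# minor, so i.
F#-A-C#-D: major seventh chord on D = scale degree 6 → VI65.
B-D-F#: root B is the subdominant; minor triad there is iv.
E#-G#-B-C#: root C# is the dominant; dominant seventh chord there is V65.
F#-A-C#-E has root F#, degree 1 in F# minor, so i7.

i - VI65 - iv - V65 - i7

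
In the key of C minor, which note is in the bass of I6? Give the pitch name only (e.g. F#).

E

I in C minor has root C; the chord is C-E-G.
The figure 6 means first inversion — the third is in the bass.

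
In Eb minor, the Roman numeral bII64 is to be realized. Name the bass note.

bII in Eb minor has root Fb; the chord is Fb-Ab-Cb.
The figure 64 means second inversion — the fifth is in the bass.

Cb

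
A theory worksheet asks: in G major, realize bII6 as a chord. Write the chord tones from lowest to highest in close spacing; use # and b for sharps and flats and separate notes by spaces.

C Eb Ab

Scale degree 2 in G major is A; lowering it a half step gives Ab. bII6 is the Neapolitan sixth — a major triad on the lowered second degree, here in its customary first inversion.
So the chord is Ab-C-Eb, a major triad.
With the 6 figure the chord is in first inversion; from the bass C upward in close position it reads C-Eb-Ab.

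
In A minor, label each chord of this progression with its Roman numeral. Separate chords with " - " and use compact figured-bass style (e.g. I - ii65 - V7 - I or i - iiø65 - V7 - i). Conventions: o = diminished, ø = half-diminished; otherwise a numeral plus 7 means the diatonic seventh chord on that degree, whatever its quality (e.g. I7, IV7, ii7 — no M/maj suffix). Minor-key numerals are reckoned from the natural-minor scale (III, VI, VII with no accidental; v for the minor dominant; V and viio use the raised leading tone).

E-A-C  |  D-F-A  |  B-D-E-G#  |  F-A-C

E-A-C: minor triad on A = scale degree 1 → i64.
D-F-A: minor triad on D = scale degree 4 → iv.
B-D-E-G# has root E, degree 5 in A minor, so V43.
F-A-C: major triad on F = scale degree 6 → VI.

i64 - iv - V43 - VI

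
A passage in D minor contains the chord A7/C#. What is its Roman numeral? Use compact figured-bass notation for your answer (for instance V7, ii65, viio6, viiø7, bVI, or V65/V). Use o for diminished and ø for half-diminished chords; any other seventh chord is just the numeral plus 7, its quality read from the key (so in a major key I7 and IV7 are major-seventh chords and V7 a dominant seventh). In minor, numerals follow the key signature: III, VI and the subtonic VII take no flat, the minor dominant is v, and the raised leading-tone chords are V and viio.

V65

Stacked in thirds the chord is A-C#-E-G: a dominant seventh chord on A.
A is scale degree 5 in D minor, and a dominant seventh chord on that degree is written V7.
With C# in the bass the chord is in first inversion, so the figured bass is 65.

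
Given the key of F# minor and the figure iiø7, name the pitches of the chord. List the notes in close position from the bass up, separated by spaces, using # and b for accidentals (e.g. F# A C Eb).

G# B D F#

In F# minor, the second degree is G#, and the diatonic chord built there is a half-diminished seventh chord.
Stacking thirds from G# gives G#-B-D-F#.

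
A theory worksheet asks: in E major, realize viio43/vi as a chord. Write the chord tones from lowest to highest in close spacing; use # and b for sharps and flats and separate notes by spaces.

F# A B# D#

The slash marks an applied leading-tone chord: viio of vi. In E major, vi is C#, so the leading tone to it is B#, a half step below.
Building a fully diminished seventh chord on B# gives B#-D#-F#-A.
With the 43 figure the chord is in second inversion; from the bass F# upward in close position it reads F#-A-B#-D#.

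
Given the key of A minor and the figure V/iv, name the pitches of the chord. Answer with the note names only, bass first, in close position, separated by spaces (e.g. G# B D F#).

A C# E

V/iv is a secondary dominant — the dominant triad of iv. iv in A minor is D, so the applied chord's root is A, a perfect fifth above.
Building a major triad on A gives A-C#-E.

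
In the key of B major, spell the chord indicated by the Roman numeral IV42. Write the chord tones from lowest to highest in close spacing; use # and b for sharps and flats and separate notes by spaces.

D# E G# B

The numeral's case and figure indicate a major seventh chord. In B major its root, scale degree 4, is E.
That chord is spelled E-G#-B-D#.
With the 42 figure the chord is in third inversion; from the bass D# upward in close position it reads D#-E-G#-B.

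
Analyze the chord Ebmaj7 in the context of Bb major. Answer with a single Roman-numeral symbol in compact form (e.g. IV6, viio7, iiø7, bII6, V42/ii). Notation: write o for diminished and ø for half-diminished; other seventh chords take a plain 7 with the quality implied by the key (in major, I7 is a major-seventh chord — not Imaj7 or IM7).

The pitches Eb-G-Bb-D form a major seventh chord rooted on Eb.
Eb is scale degree 4 in Bb major, and a major seventh chord on that degree is written IV7.

IV7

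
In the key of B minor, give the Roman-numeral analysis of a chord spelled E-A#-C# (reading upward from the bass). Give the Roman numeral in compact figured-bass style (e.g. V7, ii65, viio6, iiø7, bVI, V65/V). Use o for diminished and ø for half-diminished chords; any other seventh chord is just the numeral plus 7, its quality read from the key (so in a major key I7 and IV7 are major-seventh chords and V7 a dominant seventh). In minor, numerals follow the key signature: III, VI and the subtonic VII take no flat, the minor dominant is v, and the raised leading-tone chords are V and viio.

Stacked in thirds the chord is A#-C#-E: a diminished triad on A#.
A# is scale degree 7 in B minor, and a diminished triad on that degree is written viio.
With E in the bass the chord is in second inversion, so the figured bass is 64.

viio64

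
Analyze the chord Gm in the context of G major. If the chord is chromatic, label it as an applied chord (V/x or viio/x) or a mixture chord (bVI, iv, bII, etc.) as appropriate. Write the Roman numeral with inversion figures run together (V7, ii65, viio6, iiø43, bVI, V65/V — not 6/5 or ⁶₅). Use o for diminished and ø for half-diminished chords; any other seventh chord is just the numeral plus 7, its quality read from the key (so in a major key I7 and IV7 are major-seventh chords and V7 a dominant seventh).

i

The pitches G-Bb-D form a minor triad rooted on G.
G is the first degree of G major. This is the minor tonic, borrowed from the parallel minor.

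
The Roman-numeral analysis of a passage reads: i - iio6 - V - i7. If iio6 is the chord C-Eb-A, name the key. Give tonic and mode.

G minor

The chord Adim/C is a diminished triad rooted on A; its label is iio6.
iio6 on A implies A is the supertonic; that puts the tonic at G, and the lowercase numeral fits minor mode.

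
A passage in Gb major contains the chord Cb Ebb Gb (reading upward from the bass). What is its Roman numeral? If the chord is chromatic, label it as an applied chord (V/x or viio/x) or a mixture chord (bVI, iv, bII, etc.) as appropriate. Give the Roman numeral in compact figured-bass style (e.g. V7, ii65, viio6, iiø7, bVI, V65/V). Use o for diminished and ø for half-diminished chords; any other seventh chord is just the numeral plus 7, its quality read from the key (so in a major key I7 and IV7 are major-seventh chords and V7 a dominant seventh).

iv

The pitches Cb-Ebb-Gb form a minor triad rooted on Cb.
Cb is the fourth degree of Gb major. This is the minor subdominant, borrowed from the parallel minor.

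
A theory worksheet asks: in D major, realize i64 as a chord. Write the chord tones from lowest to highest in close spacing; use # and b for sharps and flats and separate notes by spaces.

A D F

Scale degree 1 in D major is D; here the chord built on it is altered to a minor triad. i64 is the minor tonic, borrowed from the parallel minor.
So the chord is D-F-A, a minor triad.
The figured bass 64 indicates second inversion, placing the fifth (A) in the bass: A-D-F.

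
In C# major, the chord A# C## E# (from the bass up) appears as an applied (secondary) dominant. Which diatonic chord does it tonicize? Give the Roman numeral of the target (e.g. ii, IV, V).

The chord is a major triad on A#.
A dominant resolves down a perfect fifth: A# → D#. In C# major, D# is scale degree 2, i.e. ii.

ii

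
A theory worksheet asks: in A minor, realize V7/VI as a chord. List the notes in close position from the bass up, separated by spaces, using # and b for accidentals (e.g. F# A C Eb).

V7/VI is a secondary dominant — the dominant seventh of VI. VI in A minor is F, so the applied chord's root is C, a perfect fifth above.
Building a dominant seventh chord on C gives C-E-G-Bb.

C E G Bb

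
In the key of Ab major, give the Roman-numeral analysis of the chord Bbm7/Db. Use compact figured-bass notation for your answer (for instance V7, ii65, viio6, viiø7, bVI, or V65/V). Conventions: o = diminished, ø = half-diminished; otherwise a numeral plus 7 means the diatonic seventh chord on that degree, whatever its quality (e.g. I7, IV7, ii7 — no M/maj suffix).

ii65

The pitches Bb-Db-F-Ab form a minor seventh chord rooted on Bb.
Bb is scale degree 2 in Ab major, and a minor seventh chord on that degree is written ii7.
With Db in the bass the chord is in first inversion, so the figured bass is 65.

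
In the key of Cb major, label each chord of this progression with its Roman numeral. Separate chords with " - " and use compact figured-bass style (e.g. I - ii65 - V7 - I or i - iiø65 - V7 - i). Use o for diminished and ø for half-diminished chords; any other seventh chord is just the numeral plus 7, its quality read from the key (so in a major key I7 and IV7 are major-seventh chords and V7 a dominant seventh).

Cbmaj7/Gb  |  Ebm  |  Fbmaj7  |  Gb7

I43 - iii - IV7 - V7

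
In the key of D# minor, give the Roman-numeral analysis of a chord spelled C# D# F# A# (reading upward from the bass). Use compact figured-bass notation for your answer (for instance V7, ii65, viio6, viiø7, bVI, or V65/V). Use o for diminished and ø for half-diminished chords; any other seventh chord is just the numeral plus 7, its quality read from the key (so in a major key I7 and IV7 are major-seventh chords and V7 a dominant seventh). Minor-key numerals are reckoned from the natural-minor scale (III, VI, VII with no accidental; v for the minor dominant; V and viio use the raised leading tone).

i42

Stacked in thirds the chord is D#-F#-A#-C#: a minor seventh chord on D#.
In D# minor, D# is the tonic; the diatonic minor seventh chord there is i7.
With C# in the bass the chord is in third inversion, so the figured bass is 42.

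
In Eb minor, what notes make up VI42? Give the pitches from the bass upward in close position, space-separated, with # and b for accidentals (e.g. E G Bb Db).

The numeral's case and figure indicate a major seventh chord. In Eb minor its root, the submediant, is Cb.
Stacking thirds from Cb gives Cb-Eb-Gb-Bb.
With the 42 figure the chord is in third inversion; from the bass Bb upward in close position it reads Bb-Cb-Eb-Gb.

Bb Cb Eb Gb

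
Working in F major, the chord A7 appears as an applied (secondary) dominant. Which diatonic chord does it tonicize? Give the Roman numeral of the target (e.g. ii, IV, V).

vi

The chord is a dominant seventh chord on A.
A dominant resolves down a perfect fifth: A → D. In F major, D is scale degree 6, i.e. vi.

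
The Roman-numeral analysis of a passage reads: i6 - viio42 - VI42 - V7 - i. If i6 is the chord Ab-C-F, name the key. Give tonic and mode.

F minor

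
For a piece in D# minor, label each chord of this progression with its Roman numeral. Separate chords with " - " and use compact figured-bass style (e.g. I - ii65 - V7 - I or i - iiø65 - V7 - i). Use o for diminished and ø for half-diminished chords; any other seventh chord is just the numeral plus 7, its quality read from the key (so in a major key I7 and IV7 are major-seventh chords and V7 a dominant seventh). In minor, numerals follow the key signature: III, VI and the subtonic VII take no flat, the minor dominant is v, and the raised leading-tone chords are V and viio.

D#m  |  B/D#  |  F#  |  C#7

D#m has root D#, degree 1 in D# minor, so i.
B/D#: root B is the submediant; major triad there is VI6.
F#: root F# is the mediant; major triad there is III.
C#7: root C# is the subtonic; dominant seventh chord there is VII7.

i - VI6 - III - VII7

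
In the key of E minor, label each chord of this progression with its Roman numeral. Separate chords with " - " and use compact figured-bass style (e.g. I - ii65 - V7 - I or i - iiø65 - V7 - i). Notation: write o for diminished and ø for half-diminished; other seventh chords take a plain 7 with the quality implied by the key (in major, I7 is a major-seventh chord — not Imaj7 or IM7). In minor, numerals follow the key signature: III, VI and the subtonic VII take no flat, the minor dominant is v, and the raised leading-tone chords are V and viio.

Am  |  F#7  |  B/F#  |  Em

iv - V7/V - V64 - i

Am: root A is the subdominant; minor triad there is iv.
F#7: a dominant seventh chord on F#, the applied dominant of V → V7/V.
B/F#: major triad on B = scale degree 5 → V64.
Em: minor triad on E = scale degree 1 → i.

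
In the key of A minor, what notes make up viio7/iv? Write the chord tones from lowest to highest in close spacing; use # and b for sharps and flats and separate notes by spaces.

C# E G Bb

The slash marks an applied leading-tone chord: viio of iv. In A minor, iv is D, so the leading tone to it is C#, a half step below.
Building a fully diminished seventh chord on C# gives C#-E-G-Bb.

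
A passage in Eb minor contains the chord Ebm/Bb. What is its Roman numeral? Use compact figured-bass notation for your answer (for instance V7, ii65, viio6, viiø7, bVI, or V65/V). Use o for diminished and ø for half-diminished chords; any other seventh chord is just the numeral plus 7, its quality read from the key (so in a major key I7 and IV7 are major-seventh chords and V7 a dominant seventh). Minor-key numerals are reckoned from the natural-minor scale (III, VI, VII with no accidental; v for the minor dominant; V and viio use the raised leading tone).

Stacked in thirds the chord is Eb-Gb-Bb: a minor triad on Eb.
Eb is scale degree 1 in Eb minor, and a minor triad on that degree is written i.
With Bb in the bass the chord is in second inversion, so the figured bass is 64.

i64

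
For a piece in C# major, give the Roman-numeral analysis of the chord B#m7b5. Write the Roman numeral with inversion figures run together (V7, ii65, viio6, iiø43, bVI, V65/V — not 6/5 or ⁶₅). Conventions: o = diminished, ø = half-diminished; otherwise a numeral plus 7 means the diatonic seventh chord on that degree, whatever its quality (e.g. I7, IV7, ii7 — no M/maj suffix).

viiø7

The pitches B#-D#-F#-A# form a half-diminished seventh chord rooted on B#.
B# is scale degree 7 in C# major, and a half-diminished seventh chord on that degree is written viiø7.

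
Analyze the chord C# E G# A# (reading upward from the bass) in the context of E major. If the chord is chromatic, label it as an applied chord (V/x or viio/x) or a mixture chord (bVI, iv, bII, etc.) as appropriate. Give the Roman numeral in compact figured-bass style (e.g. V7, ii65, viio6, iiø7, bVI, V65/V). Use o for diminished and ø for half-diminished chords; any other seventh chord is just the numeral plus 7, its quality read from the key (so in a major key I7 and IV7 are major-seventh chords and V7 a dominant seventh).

viiø65/V

Stacked in thirds the chord is A#-C#-E-G#: a half-diminished seventh chord on A#.
A# sits a half step below B (V in E major); a diminished chord there is the applied leading-tone chord of V.
With C# in the bass the chord is in first inversion, so the figured bass is 65.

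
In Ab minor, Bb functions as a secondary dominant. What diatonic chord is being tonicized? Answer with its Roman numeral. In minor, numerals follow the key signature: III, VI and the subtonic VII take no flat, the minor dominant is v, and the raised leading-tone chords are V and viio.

The chord is a major triad on Bb.
A dominant resolves down a perfect fifth: Bb → Eb. In Ab minor, Eb is scale degree 5, i.e. V.

V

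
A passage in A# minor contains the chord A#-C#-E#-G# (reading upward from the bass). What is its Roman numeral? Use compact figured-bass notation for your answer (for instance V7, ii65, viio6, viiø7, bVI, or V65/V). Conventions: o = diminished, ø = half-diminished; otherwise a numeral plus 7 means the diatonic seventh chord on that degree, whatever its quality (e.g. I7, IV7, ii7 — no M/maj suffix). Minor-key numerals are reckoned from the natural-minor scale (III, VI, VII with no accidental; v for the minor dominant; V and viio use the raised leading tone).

i7

Stacked in thirds the chord is A#-C#-E#-G#: a minor seventh chord on A#.
A# is scale degree 1 in A# minor, and a minor seventh chord on that degree is written i7.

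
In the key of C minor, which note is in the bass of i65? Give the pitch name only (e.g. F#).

Eb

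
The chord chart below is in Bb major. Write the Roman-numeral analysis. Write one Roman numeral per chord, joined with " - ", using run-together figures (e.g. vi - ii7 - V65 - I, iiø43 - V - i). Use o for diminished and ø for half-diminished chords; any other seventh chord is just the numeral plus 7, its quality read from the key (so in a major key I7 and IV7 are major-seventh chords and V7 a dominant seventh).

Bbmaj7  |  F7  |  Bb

Bbmaj7 has root Bb, degree 1 in Bb major, so I7.
F7 has root F, degree 5 in Bb major, so V7.
Bb: root Bb is the tonic; major triad there is I.

I7 - V7 - I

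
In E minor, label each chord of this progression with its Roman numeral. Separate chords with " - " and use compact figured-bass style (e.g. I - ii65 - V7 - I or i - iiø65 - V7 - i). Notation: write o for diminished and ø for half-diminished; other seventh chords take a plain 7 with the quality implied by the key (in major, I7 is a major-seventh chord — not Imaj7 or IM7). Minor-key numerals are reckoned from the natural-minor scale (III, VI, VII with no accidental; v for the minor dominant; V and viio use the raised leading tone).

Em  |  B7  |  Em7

i - V7 - i7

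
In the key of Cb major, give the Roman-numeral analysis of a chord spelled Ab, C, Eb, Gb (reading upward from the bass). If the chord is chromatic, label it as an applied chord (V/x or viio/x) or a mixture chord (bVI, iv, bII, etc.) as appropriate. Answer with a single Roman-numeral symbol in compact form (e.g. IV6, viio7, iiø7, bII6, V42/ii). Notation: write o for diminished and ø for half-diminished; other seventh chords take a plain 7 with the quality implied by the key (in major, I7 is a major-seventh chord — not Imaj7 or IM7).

V7/ii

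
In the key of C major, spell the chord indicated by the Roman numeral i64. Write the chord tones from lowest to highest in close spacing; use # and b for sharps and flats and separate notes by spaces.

Scale degree 1 in C major is C; here the chord built on it is altered to a minor triad. i64 is the minor tonic, borrowed from the parallel minor.
So the chord is C-Eb-G.
The figured bass 64 indicates second inversion, placing the fifth (G) in the bass: G-C-Eb.

G C Eb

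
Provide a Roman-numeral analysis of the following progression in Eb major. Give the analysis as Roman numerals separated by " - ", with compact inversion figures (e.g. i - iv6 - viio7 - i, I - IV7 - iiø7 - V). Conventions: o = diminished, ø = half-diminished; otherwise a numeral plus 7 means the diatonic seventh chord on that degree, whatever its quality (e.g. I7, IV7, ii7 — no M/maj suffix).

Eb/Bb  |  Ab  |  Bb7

Eb/Bb: major triad on Eb = scale degree 1 → I64.
Ab: root Ab is the subdominant; major triad there is IV.
Bb7: dominant seventh chord on Bb = scale degree 5 → V7.

I64 - IV - V7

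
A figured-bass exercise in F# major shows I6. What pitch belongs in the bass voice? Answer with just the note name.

I in F# major has root F#; the chord is F#-A#-C#.
The figure 6 means first inversion — the third is in the bass.

A#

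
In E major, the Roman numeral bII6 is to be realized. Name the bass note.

A

bII in E major has root F; the chord is F-A-C.
The figure 6 means first inversion — the third is in the bass.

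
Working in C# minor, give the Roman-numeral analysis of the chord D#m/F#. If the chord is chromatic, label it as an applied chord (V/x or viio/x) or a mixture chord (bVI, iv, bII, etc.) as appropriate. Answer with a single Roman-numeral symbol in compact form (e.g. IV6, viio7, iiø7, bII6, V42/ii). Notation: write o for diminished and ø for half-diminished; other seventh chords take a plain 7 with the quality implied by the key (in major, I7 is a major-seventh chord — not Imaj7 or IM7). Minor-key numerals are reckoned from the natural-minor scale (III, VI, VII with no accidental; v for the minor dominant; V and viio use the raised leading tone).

ii6

Stacked in thirds the chord is D#-F#-A#: a minor triad on D#.
D# is the second degree of C# minor. This is the minor supertonic, borrowed from the parallel major (the Dorian ii).
With F# in the bass the chord is in first inversion, so the figured bass is 6.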